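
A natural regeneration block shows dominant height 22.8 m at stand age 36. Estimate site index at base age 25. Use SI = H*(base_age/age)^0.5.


Formula: SI = H_dom * (base_age / age)^0.5
Age ratio = 25 / 36 = 0.69444
sqrt(age_ratio) = 0.83333
SI = 22.8 * 0.83333 = 19.0 m

19.0


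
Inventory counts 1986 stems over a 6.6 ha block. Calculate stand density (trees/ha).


Formula: Stand Density = N_trees / Area_ha
Density = 1986 trees / 6.6 ha
Density = 301 trees/ha

301


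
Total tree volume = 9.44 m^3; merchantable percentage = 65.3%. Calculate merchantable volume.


Formula: MV = V_total * (merchantable_pct / 100)
Merchantable fraction = 65.3% / 100 = 0.653
MV = 9.44 m^3 * 0.653 = 6.164 m^3

6.164


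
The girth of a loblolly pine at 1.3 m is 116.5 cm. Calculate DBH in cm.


Formula: DBH = C / pi
DBH = 116.5 / pi
pi = 3.14159...
DBH = 37.1 cm

37.1


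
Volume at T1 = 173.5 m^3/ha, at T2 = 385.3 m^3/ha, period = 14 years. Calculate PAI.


Formula: PAI = (V_T2 - V_T1) / (T2 - T1)
Volume increment = 385.3 - 173.5 = 211.8 m^3/ha
PAI = 211.8 / 14 = 15.13 m^3/ha/year

15.13


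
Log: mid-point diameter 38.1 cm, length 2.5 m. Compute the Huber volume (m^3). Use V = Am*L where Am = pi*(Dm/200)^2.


Huber: V = Am * L,  Am = pi*(Dm/200)^2
Am = pi*(38.1/200)^2 = 0.114009 m^2
V = 0.114009*2.5 = 0.285 m^3

0.285


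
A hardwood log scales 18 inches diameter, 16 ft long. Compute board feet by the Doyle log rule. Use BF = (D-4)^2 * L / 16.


Doyle: BF = (D - 4)^2 * L / 16
Adjusted diameter = 18 - 4 = 14 in
(D-4)^2 = 14^2 = 196
BF = 196 * 16 / 16 = 196 BF

196


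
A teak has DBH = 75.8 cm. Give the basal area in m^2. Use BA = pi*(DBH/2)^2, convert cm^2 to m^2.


Formula: BA = pi * (DBH/2)^2 / 10000  (cm^2 to m^2)
Radius = DBH/2 = 75.8/2 = 37.9 cm
BA = pi * 37.9^2 / 10000
   = 4512.6151 cm^2 / 10000
   = 0.4513 m^2

0.4513


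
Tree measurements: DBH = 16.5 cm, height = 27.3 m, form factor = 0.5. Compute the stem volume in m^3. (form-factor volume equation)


Formula: V = pi * (DBH/200)^2 * H * ff
Radius = DBH/200 = 16.5/200 = 0.0825 m
Radius^2 = 0.0825^2 = 0.00680625 m^2
V = pi * 0.00680625 * 27.3 * 0.5
V = 0.292 m^3

0.292


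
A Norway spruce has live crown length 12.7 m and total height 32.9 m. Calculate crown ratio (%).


Formula: Crown Ratio = (Crown Length / Total Height) * 100
CR = (12.7 m / 32.9 m) * 100
CR = 0.386 * 100 = 38.6%

38.6


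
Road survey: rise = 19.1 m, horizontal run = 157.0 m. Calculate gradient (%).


Formula: Gradient = rise / run * 100
Gradient = 19.1 / 157.0 * 100 = 12.2%

12.2


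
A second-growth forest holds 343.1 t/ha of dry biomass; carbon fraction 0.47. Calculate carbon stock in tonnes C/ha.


Formula: Carbon Stock = Biomass * Carbon Fraction
C = 343.1 t/ha * 0.47
C = 161.3 t C/ha

161.3


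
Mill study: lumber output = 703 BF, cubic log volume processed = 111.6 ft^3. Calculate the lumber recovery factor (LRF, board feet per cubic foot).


Formula: LRF = Lumber Output (BF) / Log Input (ft^3)
LRF = 703 BF / 111.6 ft^3
LRF = 6.3 BF/ft^3

6.3


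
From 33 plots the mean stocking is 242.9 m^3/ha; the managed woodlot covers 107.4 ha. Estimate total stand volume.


Formula: Total Volume = Mean Volume per ha * Total Area
Total Volume = 242.9 m^3/ha * 107.4 ha
Total Volume = 26087 m^3

26087


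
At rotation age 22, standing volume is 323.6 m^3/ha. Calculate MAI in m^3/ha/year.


Formula: MAI = Total Volume / Stand Age
MAI = 323.6 m^3/ha / 22 years
MAI = 14.71 m^3/ha/year

14.71


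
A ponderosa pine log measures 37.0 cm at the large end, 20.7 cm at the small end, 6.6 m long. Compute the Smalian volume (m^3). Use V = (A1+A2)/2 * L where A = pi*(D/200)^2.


Smalian: V = (A1 + A2)/2 * L,  A = pi*(D/200)^2
A1 = pi*(37.0/200)^2 = 0.107521 m^2
A2 = pi*(20.7/200)^2 = 0.033654 m^2
V = (0.107521+0.033654)/2*6.6 = 0.4659 m^3

0.4659


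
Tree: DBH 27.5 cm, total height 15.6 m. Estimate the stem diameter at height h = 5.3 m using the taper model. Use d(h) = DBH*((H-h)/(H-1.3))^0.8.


Taper: d(h) = DBH * ((H - h) / (H - 1.3))^0.8
Numerator = H - h = 15.6 - 5.3 = 10.3 m
Denominator = H - 1.3 = 15.6 - 1.3 = 14.3 m
Ratio = 10.3 / 14.3 = 0.72028
d = 27.5 * 0.72028^0.8 = 21.2 cm

21.2


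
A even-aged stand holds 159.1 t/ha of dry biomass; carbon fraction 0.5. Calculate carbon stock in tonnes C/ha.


Formula: Carbon Stock = Biomass * Carbon Fraction
C = 159.1 t/ha * 0.5
C = 79.6 t C/ha

79.6


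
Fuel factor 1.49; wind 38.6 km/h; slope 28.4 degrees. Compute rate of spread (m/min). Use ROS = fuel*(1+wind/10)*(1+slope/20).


Formula: ROS = fuel * (1 + wind/10) * (1 + slope/20)
Wind factor = 1 + 38.6/10 = 4.86
Slope factor = 1 + 28.4/20 = 2.42
ROS = 1.49 * 4.86 * 2.42 = 17.52 m/min

17.52


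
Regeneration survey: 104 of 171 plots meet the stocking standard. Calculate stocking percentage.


Formula: Stocking % = stocked plots / total plots * 100
Stocking = 104 / 171 * 100
Stocking = 0.6082 * 100 = 60.8%

60.8


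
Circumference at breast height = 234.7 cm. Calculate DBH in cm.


Formula: DBH = C / pi
DBH = 234.7 / pi
pi = 3.14159...
DBH = 74.7 cm

74.7


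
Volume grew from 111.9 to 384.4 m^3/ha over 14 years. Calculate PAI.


Formula: PAI = (V_T2 - V_T1) / (T2 - T1)
Volume increment = 384.4 - 111.9 = 272.5 m^3/ha
PAI = 272.5 / 14 = 19.46 m^3/ha/year

19.46


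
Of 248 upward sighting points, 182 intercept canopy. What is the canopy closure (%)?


Formula: Canopy closure = covered points / total points * 100
Closure = 182 / 248 * 100
Closure = 0.7339 * 100 = 73.4%

73.4


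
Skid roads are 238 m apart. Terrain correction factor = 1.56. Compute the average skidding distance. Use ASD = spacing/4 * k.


Formula: ASD = (spacing / 4) * correction
Uncorrected distance = spacing / 4 = 238 / 4 = 59.5 m
ASD = 59.5 * 1.56 = 93 m

93


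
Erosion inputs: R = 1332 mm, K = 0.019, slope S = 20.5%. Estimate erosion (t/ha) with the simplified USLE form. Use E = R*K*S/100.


Formula: E = R * K * S / 100  (simplified USLE)
R * K = 1332 * 0.019 = 25.308
E = 25.308 * 20.5 / 100 = 5.19 t/ha

5.19


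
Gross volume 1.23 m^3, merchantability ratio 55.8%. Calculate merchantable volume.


Formula: MV = V_total * (merchantable_pct / 100)
Merchantable fraction = 55.8% / 100 = 0.558
MV = 1.23 m^3 * 0.558 = 0.686 m^3

0.686


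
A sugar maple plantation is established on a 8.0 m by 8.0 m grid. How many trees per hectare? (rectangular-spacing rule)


Formula: TPH = 10000 m^2/ha / (spacing_x * spacing_y)
Area per tree = 8.0 m * 8.0 m = 64.0 m^2
TPH = 10000 / 64.0 = 156 trees/ha

156


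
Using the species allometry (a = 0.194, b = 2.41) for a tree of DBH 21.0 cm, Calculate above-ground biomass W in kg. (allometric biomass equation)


Formula: W = a * DBH^b  (allometric power law)
DBH^b = 21.0^2.41 = 1536.5564
W = 0.194 * 1536.5564 = 298.1 kg

298.1


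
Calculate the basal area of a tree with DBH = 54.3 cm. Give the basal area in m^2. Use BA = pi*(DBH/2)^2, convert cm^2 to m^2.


Formula: BA = pi * (DBH/2)^2 / 10000  (cm^2 to m^2)
Radius = DBH/2 = 54.3/2 = 27.15 cm
BA = pi * 27.15^2 / 10000
   = 2315.7386 cm^2 / 10000
   = 0.2316 m^2

0.2316


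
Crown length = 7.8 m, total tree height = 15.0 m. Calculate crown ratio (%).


Formula: Crown Ratio = (Crown Length / Total Height) * 100
CR = (7.8 m / 15.0 m) * 100
CR = 0.52 * 100 = 52.0%

52.0


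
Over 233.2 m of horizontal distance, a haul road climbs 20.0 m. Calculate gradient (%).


Formula: Gradient = rise / run * 100
Gradient = 20.0 / 233.2 * 100 = 8.6%

8.6


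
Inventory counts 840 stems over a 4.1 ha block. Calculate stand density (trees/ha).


Formula: Stand Density = N_trees / Area_ha
Density = 840 trees / 4.1 ha
Density = 205 trees/ha

205


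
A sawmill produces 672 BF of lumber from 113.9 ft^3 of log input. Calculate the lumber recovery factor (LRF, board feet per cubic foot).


Formula: LRF = Lumber Output (BF) / Log Input (ft^3)
LRF = 672 BF / 113.9 ft^3
LRF = 5.9 BF/ft^3

5.9


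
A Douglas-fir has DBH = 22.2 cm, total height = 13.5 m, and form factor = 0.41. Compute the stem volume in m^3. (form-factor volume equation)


Formula: V = pi * (DBH/200)^2 * H * ff
Radius = DBH/200 = 22.2/200 = 0.111 m
Radius^2 = 0.111^2 = 0.012321 m^2
V = pi * 0.012321 * 13.5 * 0.41
V = 0.214 m^3

0.214


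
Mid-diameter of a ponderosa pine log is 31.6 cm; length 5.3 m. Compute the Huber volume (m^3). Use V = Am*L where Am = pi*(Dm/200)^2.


Huber: V = Am * L,  Am = pi*(Dm/200)^2
Am = pi*(31.6/200)^2 = 0.078427 m^2
V = 0.078427*5.3 = 0.4157 m^3

0.4157


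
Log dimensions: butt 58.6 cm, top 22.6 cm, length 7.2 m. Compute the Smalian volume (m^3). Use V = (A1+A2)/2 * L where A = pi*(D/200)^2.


Smalian: V = (A1 + A2)/2 * L,  A = pi*(D/200)^2
A1 = pi*(58.6/200)^2 = 0.269703 m^2
A2 = pi*(22.6/200)^2 = 0.040115 m^2
V = (0.269703+0.040115)/2*7.2 = 1.1153 m^3

1.1153


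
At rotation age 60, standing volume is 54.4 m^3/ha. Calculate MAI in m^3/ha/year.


Formula: MAI = Total Volume / Stand Age
MAI = 54.4 m^3/ha / 60 years
MAI = 0.91 m^3/ha/year

0.91


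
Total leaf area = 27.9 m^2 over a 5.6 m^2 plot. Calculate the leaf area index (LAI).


Formula: LAI = total leaf area / ground area  (dimensionless)
LAI = 27.9 m^2 / 5.6 m^2
LAI = 4.98

4.98


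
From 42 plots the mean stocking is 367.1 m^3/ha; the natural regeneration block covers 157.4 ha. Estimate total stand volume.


Formula: Total Volume = Mean Volume per ha * Total Area
Total Volume = 367.1 m^3/ha * 157.4 ha
Total Volume = 57782 m^3

57782


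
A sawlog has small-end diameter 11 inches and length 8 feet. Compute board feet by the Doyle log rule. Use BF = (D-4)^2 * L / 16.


Doyle: BF = (D - 4)^2 * L / 16
Adjusted diameter = 11 - 4 = 7 in
(D-4)^2 = 7^2 = 49
BF = 49 * 8 / 16 = 25 BF

25


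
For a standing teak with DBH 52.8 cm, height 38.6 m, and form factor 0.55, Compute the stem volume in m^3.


Formula: V = pi * (DBH/200)^2 * H * ff
Radius = DBH/200 = 52.8/200 = 0.264 m
Radius^2 = 0.264^2 = 0.069696 m^2
V = pi * 0.069696 * 38.6 * 0.55
V = 4.648 m^3

4.648


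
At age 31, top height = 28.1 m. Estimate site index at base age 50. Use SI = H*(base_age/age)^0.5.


Formula: SI = H_dom * (base_age / age)^0.5
Age ratio = 50 / 31 = 1.6129
sqrt(age_ratio) = 1.27
SI = 28.1 * 1.27 = 35.7 m

35.7


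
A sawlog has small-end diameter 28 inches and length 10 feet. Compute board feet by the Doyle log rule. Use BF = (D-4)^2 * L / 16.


Doyle: BF = (D - 4)^2 * L / 16
Adjusted diameter = 28 - 4 = 24 in
(D-4)^2 = 24^2 = 576
BF = 576 * 10 / 16 = 360 BF

360


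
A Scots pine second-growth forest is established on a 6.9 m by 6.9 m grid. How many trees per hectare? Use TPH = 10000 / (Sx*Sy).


Formula: TPH = 10000 m^2/ha / (spacing_x * spacing_y)
Area per tree = 6.9 m * 6.9 m = 47.61 m^2
TPH = 10000 / 47.61 = 210 trees/ha

210


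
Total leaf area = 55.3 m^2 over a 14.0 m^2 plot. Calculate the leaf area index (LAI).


Formula: LAI = total leaf area / ground area  (dimensionless)
LAI = 55.3 m^2 / 14.0 m^2
LAI = 3.95

3.95


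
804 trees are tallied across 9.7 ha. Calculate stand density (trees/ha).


Formula: Stand Density = N_trees / Area_ha
Density = 804 trees / 9.7 ha
Density = 83 trees/ha

83


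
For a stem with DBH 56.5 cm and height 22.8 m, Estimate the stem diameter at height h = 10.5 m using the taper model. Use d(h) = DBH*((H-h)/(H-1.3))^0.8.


Taper: d(h) = DBH * ((H - h) / (H - 1.3))^0.8
Numerator = H - h = 22.8 - 10.5 = 12.3 m
Denominator = H - 1.3 = 22.8 - 1.3 = 21.5 m
Ratio = 12.3 / 21.5 = 0.57209
d = 56.5 * 0.57209^0.8 = 36.1 cm

36.1


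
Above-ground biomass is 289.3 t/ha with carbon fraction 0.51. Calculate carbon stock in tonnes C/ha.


Formula: Carbon Stock = Biomass * Carbon Fraction
C = 289.3 t/ha * 0.51
C = 147.5 t C/ha

147.5


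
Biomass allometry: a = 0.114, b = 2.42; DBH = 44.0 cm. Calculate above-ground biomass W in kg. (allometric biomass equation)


Formula: W = a * DBH^b  (allometric power law)
DBH^b = 44.0^2.42 = 9487.5806
W = 0.114 * 9487.5806 = 1081.6 kg

1081.6


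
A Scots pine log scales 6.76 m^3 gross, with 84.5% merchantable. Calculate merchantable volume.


Formula: MV = V_total * (merchantable_pct / 100)
Merchantable fraction = 84.5% / 100 = 0.845
MV = 6.76 m^3 * 0.845 = 5.712 m^3

5.712


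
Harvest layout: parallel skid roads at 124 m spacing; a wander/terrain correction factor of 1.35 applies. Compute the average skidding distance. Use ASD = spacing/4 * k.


Formula: ASD = (spacing / 4) * correction
Uncorrected distance = spacing / 4 = 124 / 4 = 31 m
ASD = 31 * 1.35 = 42 m

42


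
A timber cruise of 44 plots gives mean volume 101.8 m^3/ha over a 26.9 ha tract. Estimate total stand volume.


Formula: Total Volume = Mean Volume per ha * Total Area
Total Volume = 101.8 m^3/ha * 26.9 ha
Total Volume = 2738 m^3

2738


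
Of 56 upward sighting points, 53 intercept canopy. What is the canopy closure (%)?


Formula: Canopy closure = covered points / total points * 100
Closure = 53 / 56 * 100
Closure = 0.9464 * 100 = 94.6%

94.6


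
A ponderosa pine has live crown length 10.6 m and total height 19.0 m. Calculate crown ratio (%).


Formula: Crown Ratio = (Crown Length / Total Height) * 100
CR = (10.6 m / 19.0 m) * 100
CR = 0.5579 * 100 = 55.8%

55.8


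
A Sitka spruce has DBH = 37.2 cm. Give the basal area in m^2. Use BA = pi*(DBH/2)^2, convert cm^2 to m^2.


Formula: BA = pi * (DBH/2)^2 / 10000  (cm^2 to m^2)
Radius = DBH/2 = 37.2/2 = 18.6 cm
BA = pi * 18.6^2 / 10000
   = 1086.8654 cm^2 / 10000
   = 0.1087 m^2

0.1087


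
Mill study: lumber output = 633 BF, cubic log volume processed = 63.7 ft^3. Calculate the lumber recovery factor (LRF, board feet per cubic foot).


Formula: LRF = Lumber Output (BF) / Log Input (ft^3)
LRF = 633 BF / 63.7 ft^3
LRF = 9.94 BF/ft^3

9.94


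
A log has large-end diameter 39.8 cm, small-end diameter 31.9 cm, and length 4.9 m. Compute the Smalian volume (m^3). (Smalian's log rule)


Smalian: V = (A1 + A2)/2 * L,  A = pi*(D/200)^2
A1 = pi*(39.8/200)^2 = 0.12441 m^2
A2 = pi*(31.9/200)^2 = 0.079923 m^2
V = (0.12441+0.079923)/2*4.9 = 0.5006 m^3

0.5006


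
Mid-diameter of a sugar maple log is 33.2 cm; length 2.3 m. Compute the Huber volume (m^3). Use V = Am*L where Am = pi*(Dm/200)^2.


Huber: V = Am * L,  Am = pi*(Dm/200)^2
Am = pi*(33.2/200)^2 = 0.08657 m^2
V = 0.08657*2.3 = 0.1991 m^3

0.1991


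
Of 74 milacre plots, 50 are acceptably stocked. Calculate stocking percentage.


Formula: Stocking % = stocked plots / total plots * 100
Stocking = 50 / 74 * 100
Stocking = 0.6757 * 100 = 67.6%

67.6


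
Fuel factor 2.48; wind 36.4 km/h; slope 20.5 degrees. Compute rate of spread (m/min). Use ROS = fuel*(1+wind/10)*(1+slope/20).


Formula: ROS = fuel * (1 + wind/10) * (1 + slope/20)
Wind factor = 1 + 36.4/10 = 4.64
Slope factor = 1 + 20.5/20 = 2.025
ROS = 2.48 * 4.64 * 2.025 = 23.3 m/min

23.3


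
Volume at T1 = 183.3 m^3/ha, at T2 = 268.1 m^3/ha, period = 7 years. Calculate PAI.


Formula: PAI = (V_T2 - V_T1) / (T2 - T1)
Volume increment = 268.1 - 183.3 = 84.8 m^3/ha
PAI = 84.8 / 7 = 12.11 m^3/ha/year

12.11


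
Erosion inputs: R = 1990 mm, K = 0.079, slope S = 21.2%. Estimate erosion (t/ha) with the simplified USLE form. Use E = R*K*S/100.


Formula: E = R * K * S / 100  (simplified USLE)
R * K = 1990 * 0.079 = 157.21
E = 157.21 * 21.2 / 100 = 33.33 t/ha

33.33


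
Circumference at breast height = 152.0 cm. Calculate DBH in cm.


Formula: DBH = C / pi
DBH = 152.0 / pi
pi = 3.14159...
DBH = 48.4 cm

48.4


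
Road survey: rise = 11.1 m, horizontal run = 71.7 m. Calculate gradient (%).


Formula: Gradient = rise / run * 100
Gradient = 11.1 / 71.7 * 100 = 15.5%

15.5


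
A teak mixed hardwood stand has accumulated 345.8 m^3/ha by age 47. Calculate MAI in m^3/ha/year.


Formula: MAI = Total Volume / Stand Age
MAI = 345.8 m^3/ha / 47 years
MAI = 7.36 m^3/ha/year

7.36


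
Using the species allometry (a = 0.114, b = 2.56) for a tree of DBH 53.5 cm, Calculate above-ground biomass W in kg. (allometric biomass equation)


Formula: W = a * DBH^b  (allometric power law)
DBH^b = 53.5^2.56 = 26581.8793
W = 0.114 * 26581.8793 = 3030.3 kg

3030.3


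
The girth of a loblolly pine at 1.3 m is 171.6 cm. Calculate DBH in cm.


Formula: DBH = C / pi
DBH = 171.6 / pi
pi = 3.14159...
DBH = 54.6 cm

54.6


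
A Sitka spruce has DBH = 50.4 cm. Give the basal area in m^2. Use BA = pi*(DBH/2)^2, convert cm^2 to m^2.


Formula: BA = pi * (DBH/2)^2 / 10000  (cm^2 to m^2)
Radius = DBH/2 = 50.4/2 = 25.2 cm
BA = pi * 25.2^2 / 10000
   = 1995.037 cm^2 / 10000
   = 0.1995 m^2

0.1995


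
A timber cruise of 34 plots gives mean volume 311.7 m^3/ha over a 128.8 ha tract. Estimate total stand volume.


Formula: Total Volume = Mean Volume per ha * Total Area
Total Volume = 311.7 m^3/ha * 128.8 ha
Total Volume = 40147 m^3

40147


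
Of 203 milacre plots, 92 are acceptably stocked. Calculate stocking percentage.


Formula: Stocking % = stocked plots / total plots * 100
Stocking = 92 / 203 * 100
Stocking = 0.4532 * 100 = 45.3%

45.3


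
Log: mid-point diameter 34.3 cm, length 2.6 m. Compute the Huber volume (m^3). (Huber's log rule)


Huber: V = Am * L,  Am = pi*(Dm/200)^2
Am = pi*(34.3/200)^2 = 0.092401 m^2
V = 0.092401*2.6 = 0.2402 m^3

0.2402


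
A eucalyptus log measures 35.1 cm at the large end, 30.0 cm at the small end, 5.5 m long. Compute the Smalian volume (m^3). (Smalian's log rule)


Smalian: V = (A1 + A2)/2 * L,  A = pi*(D/200)^2
A1 = pi*(35.1/200)^2 = 0.096762 m^2
A2 = pi*(30.0/200)^2 = 0.070686 m^2
V = (0.096762+0.070686)/2*5.5 = 0.4605 m^3

0.4605


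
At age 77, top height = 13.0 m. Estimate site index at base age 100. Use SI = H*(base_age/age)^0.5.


Formula: SI = H_dom * (base_age / age)^0.5
Age ratio = 100 / 77 = 1.2987
sqrt(age_ratio) = 1.13961
SI = 13.0 * 1.13961 = 14.8 m

14.8


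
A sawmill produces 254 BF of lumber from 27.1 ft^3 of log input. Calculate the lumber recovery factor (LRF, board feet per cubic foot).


Formula: LRF = Lumber Output (BF) / Log Input (ft^3)
LRF = 254 BF / 27.1 ft^3
LRF = 9.37 BF/ft^3

9.37


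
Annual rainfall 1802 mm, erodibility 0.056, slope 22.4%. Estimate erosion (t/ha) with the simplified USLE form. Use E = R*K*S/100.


Formula: E = R * K * S / 100  (simplified USLE)
R * K = 1802 * 0.056 = 100.912
E = 100.912 * 22.4 / 100 = 22.6 t/ha

22.6


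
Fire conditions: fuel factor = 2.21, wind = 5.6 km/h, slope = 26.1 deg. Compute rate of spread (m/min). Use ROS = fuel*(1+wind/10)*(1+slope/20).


Formula: ROS = fuel * (1 + wind/10) * (1 + slope/20)
Wind factor = 1 + 5.6/10 = 1.56
Slope factor = 1 + 26.1/20 = 2.305
ROS = 2.21 * 1.56 * 2.305 = 7.95 m/min

7.95


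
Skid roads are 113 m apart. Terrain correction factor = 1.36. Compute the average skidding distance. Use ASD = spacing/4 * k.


Formula: ASD = (spacing / 4) * correction
Uncorrected distance = spacing / 4 = 113 / 4 = 28.25 m
ASD = 28.25 * 1.36 = 38 m

38


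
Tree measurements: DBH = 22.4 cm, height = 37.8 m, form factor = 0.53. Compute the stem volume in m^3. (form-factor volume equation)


Formula: V = pi * (DBH/200)^2 * H * ff
Radius = DBH/200 = 22.4/200 = 0.112 m
Radius^2 = 0.112^2 = 0.012544 m^2
V = pi * 0.012544 * 37.8 * 0.53
V = 0.79 m^3

0.79


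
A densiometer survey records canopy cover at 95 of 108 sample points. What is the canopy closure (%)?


Formula: Canopy closure = covered points / total points * 100
Closure = 95 / 108 * 100
Closure = 0.8796 * 100 = 88.0%

88.0


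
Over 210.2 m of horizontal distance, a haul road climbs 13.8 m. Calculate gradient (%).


Formula: Gradient = rise / run * 100
Gradient = 13.8 / 210.2 * 100 = 6.6%

6.6


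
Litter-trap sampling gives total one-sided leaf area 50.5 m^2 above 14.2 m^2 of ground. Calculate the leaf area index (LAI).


Formula: LAI = total leaf area / ground area  (dimensionless)
LAI = 50.5 m^2 / 14.2 m^2
LAI = 3.56

3.56


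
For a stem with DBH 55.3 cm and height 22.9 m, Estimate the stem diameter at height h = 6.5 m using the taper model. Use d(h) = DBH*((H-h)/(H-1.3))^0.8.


Taper: d(h) = DBH * ((H - h) / (H - 1.3))^0.8
Numerator = H - h = 22.9 - 6.5 = 16.4 m
Denominator = H - 1.3 = 22.9 - 1.3 = 21.6 m
Ratio = 16.4 / 21.6 = 0.75926
d = 55.3 * 0.75926^0.8 = 44.4 cm

44.4


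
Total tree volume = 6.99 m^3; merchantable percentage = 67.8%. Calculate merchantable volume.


Formula: MV = V_total * (merchantable_pct / 100)
Merchantable fraction = 67.8% / 100 = 0.678
MV = 6.99 m^3 * 0.678 = 4.739 m^3

4.739


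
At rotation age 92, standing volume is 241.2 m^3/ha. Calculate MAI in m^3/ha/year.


Formula: MAI = Total Volume / Stand Age
MAI = 241.2 m^3/ha / 92 years
MAI = 2.62 m^3/ha/year

2.62


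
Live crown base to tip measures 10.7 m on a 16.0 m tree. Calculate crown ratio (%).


Formula: Crown Ratio = (Crown Length / Total Height) * 100
CR = (10.7 m / 16.0 m) * 100
CR = 0.6687 * 100 = 66.9%

66.9


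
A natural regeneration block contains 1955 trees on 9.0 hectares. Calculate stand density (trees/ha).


Formula: Stand Density = N_trees / Area_ha
Density = 1955 trees / 9.0 ha
Density = 217 trees/ha

217


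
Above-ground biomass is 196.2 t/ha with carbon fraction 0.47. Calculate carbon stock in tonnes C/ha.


Formula: Carbon Stock = Biomass * Carbon Fraction
C = 196.2 t/ha * 0.47
C = 92.2 t C/ha

92.2


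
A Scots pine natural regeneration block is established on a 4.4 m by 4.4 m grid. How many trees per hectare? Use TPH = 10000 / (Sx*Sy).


Formula: TPH = 10000 m^2/ha / (spacing_x * spacing_y)
Area per tree = 4.4 m * 4.4 m = 19.36 m^2
TPH = 10000 / 19.36 = 517 trees/ha

517


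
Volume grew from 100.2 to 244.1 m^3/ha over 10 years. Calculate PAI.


Formula: PAI = (V_T2 - V_T1) / (T2 - T1)
Volume increment = 244.1 - 100.2 = 143.9 m^3/ha
PAI = 143.9 / 10 = 14.39 m^3/ha/year

14.39


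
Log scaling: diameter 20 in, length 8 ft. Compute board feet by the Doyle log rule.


Doyle: BF = (D - 4)^2 * L / 16
Adjusted diameter = 20 - 4 = 16 in
(D-4)^2 = 16^2 = 256
BF = 256 * 8 / 16 = 128 BF

128


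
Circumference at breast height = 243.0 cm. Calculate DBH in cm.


Formula: DBH = C / pi
DBH = 243.0 / pi
pi = 3.14159...
DBH = 77.3 cm

77.3


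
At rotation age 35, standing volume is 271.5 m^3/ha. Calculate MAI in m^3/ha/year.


Formula: MAI = Total Volume / Stand Age
MAI = 271.5 m^3/ha / 35 years
MAI = 7.76 m^3/ha/year

7.76


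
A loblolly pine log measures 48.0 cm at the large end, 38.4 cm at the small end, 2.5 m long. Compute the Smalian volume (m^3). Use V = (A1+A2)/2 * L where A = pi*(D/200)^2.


Smalian: V = (A1 + A2)/2 * L,  A = pi*(D/200)^2
A1 = pi*(48.0/200)^2 = 0.180956 m^2
A2 = pi*(38.4/200)^2 = 0.115812 m^2
V = (0.180956+0.115812)/2*2.5 = 0.371 m^3

0.371


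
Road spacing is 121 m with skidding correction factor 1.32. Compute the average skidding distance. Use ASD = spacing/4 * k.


Formula: ASD = (spacing / 4) * correction
Uncorrected distance = spacing / 4 = 121 / 4 = 30.25 m
ASD = 30.25 * 1.32 = 40 m

40


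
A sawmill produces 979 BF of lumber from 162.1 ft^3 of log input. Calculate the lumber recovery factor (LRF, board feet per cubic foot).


Formula: LRF = Lumber Output (BF) / Log Input (ft^3)
LRF = 979 BF / 162.1 ft^3
LRF = 6.04 BF/ft^3

6.04


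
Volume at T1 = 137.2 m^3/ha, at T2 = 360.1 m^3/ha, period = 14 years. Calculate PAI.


Formula: PAI = (V_T2 - V_T1) / (T2 - T1)
Volume increment = 360.1 - 137.2 = 222.9 m^3/ha
PAI = 222.9 / 14 = 15.92 m^3/ha/year

15.92


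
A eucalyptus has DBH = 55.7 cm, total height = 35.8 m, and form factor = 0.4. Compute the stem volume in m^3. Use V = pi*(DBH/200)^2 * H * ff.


Formula: V = pi * (DBH/200)^2 * H * ff
Radius = DBH/200 = 55.7/200 = 0.2785 m
Radius^2 = 0.2785^2 = 0.07756225 m^2
V = pi * 0.07756225 * 35.8 * 0.4
V = 3.489 m^3

3.489


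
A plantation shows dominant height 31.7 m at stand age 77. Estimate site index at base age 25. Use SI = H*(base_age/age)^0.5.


Formula: SI = H_dom * (base_age / age)^0.5
Age ratio = 25 / 77 = 0.32468
sqrt(age_ratio) = 0.5698
SI = 31.7 * 0.5698 = 18.1 m

18.1


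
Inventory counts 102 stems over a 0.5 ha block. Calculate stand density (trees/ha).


Formula: Stand Density = N_trees / Area_ha
Density = 102 trees / 0.5 ha
Density = 204 trees/ha

204


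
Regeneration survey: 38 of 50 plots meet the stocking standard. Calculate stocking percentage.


Formula: Stocking % = stocked plots / total plots * 100
Stocking = 38 / 50 * 100
Stocking = 0.76 * 100 = 76.0%

76.0


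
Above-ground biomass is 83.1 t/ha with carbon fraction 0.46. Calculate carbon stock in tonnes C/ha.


Formula: Carbon Stock = Biomass * Carbon Fraction
C = 83.1 t/ha * 0.46
C = 38.2 t C/ha

38.2


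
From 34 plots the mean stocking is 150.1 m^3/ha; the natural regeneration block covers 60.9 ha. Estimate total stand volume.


Formula: Total Volume = Mean Volume per ha * Total Area
Total Volume = 150.1 m^3/ha * 60.9 ha
Total Volume = 9141 m^3

9141


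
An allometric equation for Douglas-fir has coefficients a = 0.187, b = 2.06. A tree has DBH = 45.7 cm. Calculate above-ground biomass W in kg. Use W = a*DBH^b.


Formula: W = a * DBH^b  (allometric power law)
DBH^b = 45.7^2.06 = 2626.8022
W = 0.187 * 2626.8022 = 491.2 kg

491.2


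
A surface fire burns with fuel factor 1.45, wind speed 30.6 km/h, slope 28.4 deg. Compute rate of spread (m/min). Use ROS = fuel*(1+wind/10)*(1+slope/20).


Formula: ROS = fuel * (1 + wind/10) * (1 + slope/20)
Wind factor = 1 + 30.6/10 = 4.06
Slope factor = 1 + 28.4/20 = 2.42
ROS = 1.45 * 4.06 * 2.42 = 14.25 m/min

14.25


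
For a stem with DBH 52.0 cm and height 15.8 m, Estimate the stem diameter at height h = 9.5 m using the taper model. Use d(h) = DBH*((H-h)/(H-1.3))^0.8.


Taper: d(h) = DBH * ((H - h) / (H - 1.3))^0.8
Numerator = H - h = 15.8 - 9.5 = 6.3 m
Denominator = H - 1.3 = 15.8 - 1.3 = 14.5 m
Ratio = 6.3 / 14.5 = 0.43448
d = 52.0 * 0.43448^0.8 = 26.7 cm

26.7


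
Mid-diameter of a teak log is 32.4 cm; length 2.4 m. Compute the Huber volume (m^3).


Huber: V = Am * L,  Am = pi*(Dm/200)^2
Am = pi*(32.4/200)^2 = 0.082448 m^2
V = 0.082448*2.4 = 0.1979 m^3

0.1979


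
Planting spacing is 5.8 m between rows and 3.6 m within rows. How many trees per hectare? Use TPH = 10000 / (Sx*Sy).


Formula: TPH = 10000 m^2/ha / (spacing_x * spacing_y)
Area per tree = 5.8 m * 3.6 m = 20.88 m^2
TPH = 10000 / 20.88 = 479 trees/ha

479


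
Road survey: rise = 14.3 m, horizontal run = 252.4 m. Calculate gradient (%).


Formula: Gradient = rise / run * 100
Gradient = 14.3 / 252.4 * 100 = 5.7%

5.7


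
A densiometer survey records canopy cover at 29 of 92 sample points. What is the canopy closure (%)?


Formula: Canopy closure = covered points / total points * 100
Closure = 29 / 92 * 100
Closure = 0.3152 * 100 = 31.5%

31.5


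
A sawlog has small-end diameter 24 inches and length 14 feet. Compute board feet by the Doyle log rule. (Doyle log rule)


Doyle: BF = (D - 4)^2 * L / 16
Adjusted diameter = 24 - 4 = 20 in
(D-4)^2 = 20^2 = 400
BF = 400 * 14 / 16 = 350 BF

350


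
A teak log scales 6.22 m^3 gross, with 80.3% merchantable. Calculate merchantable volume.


Formula: MV = V_total * (merchantable_pct / 100)
Merchantable fraction = 80.3% / 100 = 0.803
MV = 6.22 m^3 * 0.803 = 4.995 m^3

4.995


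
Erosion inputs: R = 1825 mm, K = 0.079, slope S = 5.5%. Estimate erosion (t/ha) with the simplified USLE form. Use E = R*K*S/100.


Formula: E = R * K * S / 100  (simplified USLE)
R * K = 1825 * 0.079 = 144.175
E = 144.175 * 5.5 / 100 = 7.93 t/ha

7.93


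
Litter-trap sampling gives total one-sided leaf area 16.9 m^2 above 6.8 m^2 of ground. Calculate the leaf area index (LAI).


Formula: LAI = total leaf area / ground area  (dimensionless)
LAI = 16.9 m^2 / 6.8 m^2
LAI = 2.49

2.49


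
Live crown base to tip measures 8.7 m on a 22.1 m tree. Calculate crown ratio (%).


Formula: Crown Ratio = (Crown Length / Total Height) * 100
CR = (8.7 m / 22.1 m) * 100
CR = 0.3937 * 100 = 39.4%

39.4


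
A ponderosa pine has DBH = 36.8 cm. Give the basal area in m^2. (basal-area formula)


Formula: BA = pi * (DBH/2)^2 / 10000  (cm^2 to m^2)
Radius = DBH/2 = 36.8/2 = 18.4 cm
BA = pi * 18.4^2 / 10000
   = 1063.6176 cm^2 / 10000
   = 0.1064 m^2

0.1064


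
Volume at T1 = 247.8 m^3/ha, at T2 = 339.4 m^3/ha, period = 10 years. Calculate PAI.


Formula: PAI = (V_T2 - V_T1) / (T2 - T1)
Volume increment = 339.4 - 247.8 = 91.6 m^3/ha
PAI = 91.6 / 10 = 9.16 m^3/ha/year

9.16


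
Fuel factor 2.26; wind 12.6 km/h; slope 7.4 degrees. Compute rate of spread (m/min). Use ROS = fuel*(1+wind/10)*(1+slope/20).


Formula: ROS = fuel * (1 + wind/10) * (1 + slope/20)
Wind factor = 1 + 12.6/10 = 2.26
Slope factor = 1 + 7.4/20 = 1.37
ROS = 2.26 * 2.26 * 1.37 = 7.0 m/min

7.0


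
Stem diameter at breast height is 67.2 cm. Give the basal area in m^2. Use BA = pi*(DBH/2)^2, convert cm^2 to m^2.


Formula: BA = pi * (DBH/2)^2 / 10000  (cm^2 to m^2)
Radius = DBH/2 = 67.2/2 = 33.6 cm
BA = pi * 33.6^2 / 10000
   = 3546.7324 cm^2 / 10000
   = 0.3547 m^2

0.3547


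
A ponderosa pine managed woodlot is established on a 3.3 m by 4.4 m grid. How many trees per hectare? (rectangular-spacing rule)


Formula: TPH = 10000 m^2/ha / (spacing_x * spacing_y)
Area per tree = 3.3 m * 4.4 m = 14.52 m^2
TPH = 10000 / 14.52 = 689 trees/ha

689


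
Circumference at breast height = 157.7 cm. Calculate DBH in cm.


Formula: DBH = C / pi
DBH = 157.7 / pi
pi = 3.14159...
DBH = 50.2 cm

50.2


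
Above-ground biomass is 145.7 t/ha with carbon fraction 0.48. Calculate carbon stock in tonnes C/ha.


Formula: Carbon Stock = Biomass * Carbon Fraction
C = 145.7 t/ha * 0.48
C = 69.9 t C/ha

69.9


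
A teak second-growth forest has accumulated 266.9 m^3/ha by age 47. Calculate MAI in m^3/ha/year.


Formula: MAI = Total Volume / Stand Age
MAI = 266.9 m^3/ha / 47 years
MAI = 5.68 m^3/ha/year

5.68


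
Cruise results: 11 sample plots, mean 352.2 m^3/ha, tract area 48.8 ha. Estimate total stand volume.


Formula: Total Volume = Mean Volume per ha * Total Area
Total Volume = 352.2 m^3/ha * 48.8 ha
Total Volume = 17187 m^3

17187


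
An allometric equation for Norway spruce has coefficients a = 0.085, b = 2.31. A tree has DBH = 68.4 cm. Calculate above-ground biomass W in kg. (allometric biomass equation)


Formula: W = a * DBH^b  (allometric power law)
DBH^b = 68.4^2.31 = 17337.2254
W = 0.085 * 17337.2254 = 1473.7 kg

1473.7


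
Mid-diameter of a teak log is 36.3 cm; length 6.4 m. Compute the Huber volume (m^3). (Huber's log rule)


Huber: V = Am * L,  Am = pi*(Dm/200)^2
Am = pi*(36.3/200)^2 = 0.103491 m^2
V = 0.103491*6.4 = 0.6623 m^3

0.6623


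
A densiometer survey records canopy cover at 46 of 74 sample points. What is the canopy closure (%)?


Formula: Canopy closure = covered points / total points * 100
Closure = 46 / 74 * 100
Closure = 0.6216 * 100 = 62.2%

62.2


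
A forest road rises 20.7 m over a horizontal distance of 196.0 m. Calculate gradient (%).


Formula: Gradient = rise / run * 100
Gradient = 20.7 / 196.0 * 100 = 10.6%

10.6


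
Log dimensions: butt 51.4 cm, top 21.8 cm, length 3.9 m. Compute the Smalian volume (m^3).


Smalian: V = (A1 + A2)/2 * L,  A = pi*(D/200)^2
A1 = pi*(51.4/200)^2 = 0.207499 m^2
A2 = pi*(21.8/200)^2 = 0.037325 m^2
V = (0.207499+0.037325)/2*3.9 = 0.4774 m^3

0.4774


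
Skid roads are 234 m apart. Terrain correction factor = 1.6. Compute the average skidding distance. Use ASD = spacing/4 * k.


Formula: ASD = (spacing / 4) * correction
Uncorrected distance = spacing / 4 = 234 / 4 = 58.5 m
ASD = 58.5 * 1.6 = 94 m

94


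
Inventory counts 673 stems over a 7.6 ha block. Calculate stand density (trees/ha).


Formula: Stand Density = N_trees / Area_ha
Density = 673 trees / 7.6 ha
Density = 89 trees/ha

89


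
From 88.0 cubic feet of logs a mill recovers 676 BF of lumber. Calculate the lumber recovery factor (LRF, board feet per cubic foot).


Formula: LRF = Lumber Output (BF) / Log Input (ft^3)
LRF = 676 BF / 88.0 ft^3
LRF = 7.68 BF/ft^3

7.68


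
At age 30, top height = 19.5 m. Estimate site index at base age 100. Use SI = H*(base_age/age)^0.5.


Formula: SI = H_dom * (base_age / age)^0.5
Age ratio = 100 / 30 = 3.33333
sqrt(age_ratio) = 1.82574
SI = 19.5 * 1.82574 = 35.6 m

35.6


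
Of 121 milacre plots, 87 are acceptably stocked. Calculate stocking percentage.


Formula: Stocking % = stocked plots / total plots * 100
Stocking = 87 / 121 * 100
Stocking = 0.719 * 100 = 71.9%

71.9


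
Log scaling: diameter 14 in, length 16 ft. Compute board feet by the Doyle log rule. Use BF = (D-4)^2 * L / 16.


Doyle: BF = (D - 4)^2 * L / 16
Adjusted diameter = 14 - 4 = 10 in
(D-4)^2 = 10^2 = 100
BF = 100 * 16 / 16 = 100 BF

100


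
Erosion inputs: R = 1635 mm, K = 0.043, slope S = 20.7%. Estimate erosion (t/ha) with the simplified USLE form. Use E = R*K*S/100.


Formula: E = R * K * S / 100  (simplified USLE)
R * K = 1635 * 0.043 = 70.305
E = 70.305 * 20.7 / 100 = 14.55 t/ha

14.55


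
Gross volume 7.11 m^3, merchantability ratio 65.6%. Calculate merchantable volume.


Formula: MV = V_total * (merchantable_pct / 100)
Merchantable fraction = 65.6% / 100 = 0.656
MV = 7.11 m^3 * 0.656 = 4.664 m^3

4.664


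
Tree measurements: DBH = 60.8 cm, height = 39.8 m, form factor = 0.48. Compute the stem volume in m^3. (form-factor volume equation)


Formula: V = pi * (DBH/200)^2 * H * ff
Radius = DBH/200 = 60.8/200 = 0.304 m
Radius^2 = 0.304^2 = 0.092416 m^2
V = pi * 0.092416 * 39.8 * 0.48
V = 5.547 m^3

5.547


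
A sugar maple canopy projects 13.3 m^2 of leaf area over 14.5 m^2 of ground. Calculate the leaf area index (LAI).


Formula: LAI = total leaf area / ground area  (dimensionless)
LAI = 13.3 m^2 / 14.5 m^2
LAI = 0.92

0.92


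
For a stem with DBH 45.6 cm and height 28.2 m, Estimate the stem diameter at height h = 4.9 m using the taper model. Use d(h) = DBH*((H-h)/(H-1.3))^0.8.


Taper: d(h) = DBH * ((H - h) / (H - 1.3))^0.8
Numerator = H - h = 28.2 - 4.9 = 23.3 m
Denominator = H - 1.3 = 28.2 - 1.3 = 26.9 m
Ratio = 23.3 / 26.9 = 0.86617
d = 45.6 * 0.86617^0.8 = 40.6 cm

40.6


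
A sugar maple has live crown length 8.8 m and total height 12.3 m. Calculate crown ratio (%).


Formula: Crown Ratio = (Crown Length / Total Height) * 100
CR = (8.8 m / 12.3 m) * 100
CR = 0.7154 * 100 = 71.5%

71.5


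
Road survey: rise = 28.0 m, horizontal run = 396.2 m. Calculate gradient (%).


Formula: Gradient = rise / run * 100
Gradient = 28.0 / 396.2 * 100 = 7.1%

7.1


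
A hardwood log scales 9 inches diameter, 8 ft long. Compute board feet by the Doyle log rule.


Doyle: BF = (D - 4)^2 * L / 16
Adjusted diameter = 9 - 4 = 5 in
(D-4)^2 = 5^2 = 25
BF = 25 * 8 / 16 = 13 BF

13


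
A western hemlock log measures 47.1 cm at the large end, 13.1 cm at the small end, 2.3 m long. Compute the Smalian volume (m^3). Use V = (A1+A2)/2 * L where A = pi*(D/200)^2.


Smalian: V = (A1 + A2)/2 * L,  A = pi*(D/200)^2
A1 = pi*(47.1/200)^2 = 0.174234 m^2
A2 = pi*(13.1/200)^2 = 0.013478 m^2
V = (0.174234+0.013478)/2*2.3 = 0.2159 m^3

0.2159


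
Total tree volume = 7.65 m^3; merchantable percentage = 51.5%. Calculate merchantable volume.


Formula: MV = V_total * (merchantable_pct / 100)
Merchantable fraction = 51.5% / 100 = 0.515
MV = 7.65 m^3 * 0.515 = 3.94 m^3

3.94


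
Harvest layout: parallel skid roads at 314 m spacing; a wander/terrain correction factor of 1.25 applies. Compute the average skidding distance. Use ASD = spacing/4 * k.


Formula: ASD = (spacing / 4) * correction
Uncorrected distance = spacing / 4 = 314 / 4 = 78.5 m
ASD = 78.5 * 1.25 = 98 m

98


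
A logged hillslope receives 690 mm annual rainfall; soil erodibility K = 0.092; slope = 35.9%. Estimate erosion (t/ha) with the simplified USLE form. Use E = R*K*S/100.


Formula: E = R * K * S / 100  (simplified USLE)
R * K = 690 * 0.092 = 63.48
E = 63.48 * 35.9 / 100 = 22.79 t/ha

22.79


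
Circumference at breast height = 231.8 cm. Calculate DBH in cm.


Formula: DBH = C / pi
DBH = 231.8 / pi
pi = 3.14159...
DBH = 73.8 cm

73.8


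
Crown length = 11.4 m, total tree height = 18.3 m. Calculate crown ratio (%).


Formula: Crown Ratio = (Crown Length / Total Height) * 100
CR = (11.4 m / 18.3 m) * 100
CR = 0.623 * 100 = 62.3%

62.3


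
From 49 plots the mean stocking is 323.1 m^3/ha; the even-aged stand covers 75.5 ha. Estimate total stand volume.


Formula: Total Volume = Mean Volume per ha * Total Area
Total Volume = 323.1 m^3/ha * 75.5 ha
Total Volume = 24394 m^3

24394


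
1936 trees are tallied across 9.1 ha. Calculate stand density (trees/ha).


Formula: Stand Density = N_trees / Area_ha
Density = 1936 trees / 9.1 ha
Density = 213 trees/ha

213


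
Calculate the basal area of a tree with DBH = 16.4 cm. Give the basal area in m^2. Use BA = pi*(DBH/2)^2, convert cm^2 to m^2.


Formula: BA = pi * (DBH/2)^2 / 10000  (cm^2 to m^2)
Radius = DBH/2 = 16.4/2 = 8.2 cm
BA = pi * 8.2^2 / 10000
   = 211.2407 cm^2 / 10000
   = 0.0211 m^2

0.0211


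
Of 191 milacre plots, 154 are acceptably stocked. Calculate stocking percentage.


Formula: Stocking % = stocked plots / total plots * 100
Stocking = 154 / 191 * 100
Stocking = 0.8063 * 100 = 80.6%

80.6


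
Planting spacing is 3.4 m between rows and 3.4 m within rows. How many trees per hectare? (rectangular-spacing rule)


Formula: TPH = 10000 m^2/ha / (spacing_x * spacing_y)
Area per tree = 3.4 m * 3.4 m = 11.56 m^2
TPH = 10000 / 11.56 = 865 trees/ha

865


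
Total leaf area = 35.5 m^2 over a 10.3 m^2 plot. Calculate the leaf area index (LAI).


Formula: LAI = total leaf area / ground area  (dimensionless)
LAI = 35.5 m^2 / 10.3 m^2
LAI = 3.45

3.45


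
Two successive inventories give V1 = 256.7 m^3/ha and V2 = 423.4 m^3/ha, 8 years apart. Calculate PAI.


Formula: PAI = (V_T2 - V_T1) / (T2 - T1)
Volume increment = 423.4 - 256.7 = 166.7 m^3/ha
PAI = 166.7 / 8 = 20.84 m^3/ha/year

20.84


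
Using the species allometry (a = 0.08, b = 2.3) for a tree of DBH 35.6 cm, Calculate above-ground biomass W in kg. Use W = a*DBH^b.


Formula: W = a * DBH^b  (allometric power law)
DBH^b = 35.6^2.3 = 3701.1356
W = 0.08 * 3701.1356 = 296.1 kg

296.1


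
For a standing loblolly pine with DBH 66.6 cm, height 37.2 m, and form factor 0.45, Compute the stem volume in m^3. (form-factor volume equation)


Formula: V = pi * (DBH/200)^2 * H * ff
Radius = DBH/200 = 66.6/200 = 0.333 m
Radius^2 = 0.333^2 = 0.110889 m^2
V = pi * 0.110889 * 37.2 * 0.45
V = 5.832 m^3

5.832


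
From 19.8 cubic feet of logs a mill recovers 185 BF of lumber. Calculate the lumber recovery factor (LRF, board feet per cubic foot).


Formula: LRF = Lumber Output (BF) / Log Input (ft^3)
LRF = 185 BF / 19.8 ft^3
LRF = 9.34 BF/ft^3

9.34


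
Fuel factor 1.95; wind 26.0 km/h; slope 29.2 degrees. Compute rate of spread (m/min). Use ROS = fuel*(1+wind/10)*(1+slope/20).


Formula: ROS = fuel * (1 + wind/10) * (1 + slope/20)
Wind factor = 1 + 26.0/10 = 3.6
Slope factor = 1 + 29.2/20 = 2.46
ROS = 1.95 * 3.6 * 2.46 = 17.27 m/min

17.27


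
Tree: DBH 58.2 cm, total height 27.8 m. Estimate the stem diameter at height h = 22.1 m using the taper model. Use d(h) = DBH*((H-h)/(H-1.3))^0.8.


Taper: d(h) = DBH * ((H - h) / (H - 1.3))^0.8
Numerator = H - h = 27.8 - 22.1 = 5.7 m
Denominator = H - 1.3 = 27.8 - 1.3 = 26.5 m
Ratio = 5.7 / 26.5 = 0.21509
d = 58.2 * 0.21509^0.8 = 17.0 cm

17.0
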